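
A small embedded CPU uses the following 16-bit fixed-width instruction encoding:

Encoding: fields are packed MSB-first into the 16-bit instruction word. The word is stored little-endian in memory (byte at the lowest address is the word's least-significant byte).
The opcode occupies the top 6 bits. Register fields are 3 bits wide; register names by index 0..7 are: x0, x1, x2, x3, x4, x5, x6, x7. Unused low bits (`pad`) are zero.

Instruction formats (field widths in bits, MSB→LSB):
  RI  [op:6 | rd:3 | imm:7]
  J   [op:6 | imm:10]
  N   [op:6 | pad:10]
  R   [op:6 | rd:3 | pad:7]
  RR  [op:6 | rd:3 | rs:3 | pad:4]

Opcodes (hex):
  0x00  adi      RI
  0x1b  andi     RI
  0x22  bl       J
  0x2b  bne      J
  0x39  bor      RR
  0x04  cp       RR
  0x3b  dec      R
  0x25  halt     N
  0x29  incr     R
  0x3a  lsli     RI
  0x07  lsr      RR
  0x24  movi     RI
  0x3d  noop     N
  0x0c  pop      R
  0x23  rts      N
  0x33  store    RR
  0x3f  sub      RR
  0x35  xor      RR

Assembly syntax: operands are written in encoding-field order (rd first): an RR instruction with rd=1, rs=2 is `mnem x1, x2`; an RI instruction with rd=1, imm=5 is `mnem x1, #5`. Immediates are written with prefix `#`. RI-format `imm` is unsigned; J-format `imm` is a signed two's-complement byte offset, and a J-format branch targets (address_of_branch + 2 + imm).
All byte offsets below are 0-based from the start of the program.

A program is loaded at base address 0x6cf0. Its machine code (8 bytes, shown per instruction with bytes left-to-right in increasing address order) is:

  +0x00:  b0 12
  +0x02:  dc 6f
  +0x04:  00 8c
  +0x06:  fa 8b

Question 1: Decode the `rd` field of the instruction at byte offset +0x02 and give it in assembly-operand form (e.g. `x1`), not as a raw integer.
x7

off 0x02: read dc 6f as little → 0x6fdc
  top 6b → 0x1b → andi [RI]
  rd@[9:7]=0x7 ⇒ x7
  imm@[6:0]=0x5c ⇒ #92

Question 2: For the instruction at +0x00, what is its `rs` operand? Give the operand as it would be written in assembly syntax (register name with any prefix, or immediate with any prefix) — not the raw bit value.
@+00  little-endian(b0 12) = 0x12b0
  op=0x12b0>>10=0x4 ⇒ cp (RR)
  [9:7] rd=5 = x5
  [6:4] rs=3 = x3

x3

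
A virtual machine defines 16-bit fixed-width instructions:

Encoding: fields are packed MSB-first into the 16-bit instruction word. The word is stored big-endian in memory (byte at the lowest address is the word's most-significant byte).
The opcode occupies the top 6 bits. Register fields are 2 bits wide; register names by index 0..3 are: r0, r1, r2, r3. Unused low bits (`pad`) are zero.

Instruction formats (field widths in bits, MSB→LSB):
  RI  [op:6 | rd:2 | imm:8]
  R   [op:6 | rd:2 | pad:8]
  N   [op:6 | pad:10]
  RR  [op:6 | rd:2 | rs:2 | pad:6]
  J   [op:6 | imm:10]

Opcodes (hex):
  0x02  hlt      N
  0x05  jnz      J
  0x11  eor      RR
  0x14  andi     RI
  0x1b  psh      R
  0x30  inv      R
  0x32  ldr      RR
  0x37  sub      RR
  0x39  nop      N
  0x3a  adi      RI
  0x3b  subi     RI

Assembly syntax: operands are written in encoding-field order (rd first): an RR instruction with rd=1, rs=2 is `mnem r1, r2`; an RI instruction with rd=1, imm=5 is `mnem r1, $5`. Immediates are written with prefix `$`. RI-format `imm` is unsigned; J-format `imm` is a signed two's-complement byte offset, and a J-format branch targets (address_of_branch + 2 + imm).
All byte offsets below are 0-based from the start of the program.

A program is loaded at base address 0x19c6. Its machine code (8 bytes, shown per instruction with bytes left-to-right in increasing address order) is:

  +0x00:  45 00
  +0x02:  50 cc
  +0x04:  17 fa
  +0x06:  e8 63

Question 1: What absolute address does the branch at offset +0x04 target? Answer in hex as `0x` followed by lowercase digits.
0x19c6

[04] 17 fa → 0x17fa
  top 6b → 0x5 → jnz [J]
  [9:0] imm=1018 (s10→-6) = $-6
  target = base 0x19c6 + off 0x04 + 2 + imm -6 = 0x19c6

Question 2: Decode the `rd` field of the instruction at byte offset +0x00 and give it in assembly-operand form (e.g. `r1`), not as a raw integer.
r1

off 0x00: read 45 00 as big → 0x4500
  opcode bits[15:10]=0x11: eor/RR
  rd: (w>>8)&0x3=0x1 → r1
  rs: (w>>6)&0x3=0x0 → r0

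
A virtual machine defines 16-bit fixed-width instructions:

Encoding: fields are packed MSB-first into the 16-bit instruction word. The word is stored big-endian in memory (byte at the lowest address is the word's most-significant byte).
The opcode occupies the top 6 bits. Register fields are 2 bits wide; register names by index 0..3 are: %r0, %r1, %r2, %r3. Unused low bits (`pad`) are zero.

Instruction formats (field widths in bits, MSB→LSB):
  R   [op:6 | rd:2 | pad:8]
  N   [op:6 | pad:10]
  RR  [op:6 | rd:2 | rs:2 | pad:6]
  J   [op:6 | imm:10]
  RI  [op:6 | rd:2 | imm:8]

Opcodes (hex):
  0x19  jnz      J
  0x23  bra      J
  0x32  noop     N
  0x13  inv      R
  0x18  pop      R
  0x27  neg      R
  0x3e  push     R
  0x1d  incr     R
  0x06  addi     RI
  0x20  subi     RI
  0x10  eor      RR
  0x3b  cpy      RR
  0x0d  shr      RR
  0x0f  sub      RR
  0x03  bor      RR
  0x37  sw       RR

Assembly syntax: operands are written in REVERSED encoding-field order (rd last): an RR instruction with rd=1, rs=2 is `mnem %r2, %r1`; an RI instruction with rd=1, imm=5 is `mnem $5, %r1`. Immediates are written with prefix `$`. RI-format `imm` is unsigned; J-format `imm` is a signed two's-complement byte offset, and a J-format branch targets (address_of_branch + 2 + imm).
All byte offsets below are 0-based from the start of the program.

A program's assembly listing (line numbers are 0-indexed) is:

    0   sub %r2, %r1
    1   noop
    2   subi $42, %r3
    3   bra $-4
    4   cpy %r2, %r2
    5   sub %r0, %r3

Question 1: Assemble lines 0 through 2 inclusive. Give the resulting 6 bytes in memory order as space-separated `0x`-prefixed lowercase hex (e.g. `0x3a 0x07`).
0x3d 0x80 0xc8 0x00 0x83 0x2a

L0: sub op=0xf:6|rd=1:2|rs=2:2|pad=0:6 ⇒ 0x3d80 ⇒ big 3d 80
L1: noop op=0x32:6|pad=0:10 ⇒ 0xc800 ⇒ big c8 00
L2: subi op=0x20:6|rd=3:2|imm=42:8 ⇒ 0x832a ⇒ big 83 2a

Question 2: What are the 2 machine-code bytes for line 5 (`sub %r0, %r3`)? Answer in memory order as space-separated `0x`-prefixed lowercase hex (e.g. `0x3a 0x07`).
0x3f 0x00

L5: sub op=0xf:6|rd=3:2|rs=0:2|pad=0:6 ⇒ 0x3f00 ⇒ big 3f 00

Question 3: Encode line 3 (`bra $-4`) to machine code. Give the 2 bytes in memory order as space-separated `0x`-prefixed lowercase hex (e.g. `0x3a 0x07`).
3. bra fields op=0x23:6|imm=-4:10 → word 8ffch → 8f fc

0x8f 0xfc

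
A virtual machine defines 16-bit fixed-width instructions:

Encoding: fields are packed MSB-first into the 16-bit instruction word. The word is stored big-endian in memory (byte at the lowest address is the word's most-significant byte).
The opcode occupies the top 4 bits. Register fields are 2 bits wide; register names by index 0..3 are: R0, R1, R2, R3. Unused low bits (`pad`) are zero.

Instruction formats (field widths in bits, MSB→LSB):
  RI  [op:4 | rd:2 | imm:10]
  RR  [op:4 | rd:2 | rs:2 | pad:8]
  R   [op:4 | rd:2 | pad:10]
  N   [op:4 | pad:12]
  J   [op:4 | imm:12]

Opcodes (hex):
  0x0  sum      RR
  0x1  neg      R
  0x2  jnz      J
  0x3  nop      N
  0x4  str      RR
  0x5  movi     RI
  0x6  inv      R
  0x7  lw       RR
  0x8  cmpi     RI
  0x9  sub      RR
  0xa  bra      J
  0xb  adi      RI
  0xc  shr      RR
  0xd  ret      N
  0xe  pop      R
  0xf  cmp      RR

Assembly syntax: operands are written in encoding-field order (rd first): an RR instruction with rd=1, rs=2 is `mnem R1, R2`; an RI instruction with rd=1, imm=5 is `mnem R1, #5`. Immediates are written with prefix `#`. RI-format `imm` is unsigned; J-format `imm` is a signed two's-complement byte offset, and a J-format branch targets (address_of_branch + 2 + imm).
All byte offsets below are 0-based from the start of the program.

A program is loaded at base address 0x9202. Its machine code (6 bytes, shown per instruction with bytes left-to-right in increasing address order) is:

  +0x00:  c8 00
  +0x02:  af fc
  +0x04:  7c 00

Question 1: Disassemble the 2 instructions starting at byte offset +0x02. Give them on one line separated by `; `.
bra #-4; lw R3, R0

off 0x02: read af fc as big → 0xaffc
  opcode bits[15:12]=0xa: bra/J
  imm: (w>>0)&0xfff=0xffc (s12→-4) → #-4
off 0x04: read 7c 00 as big → 0x7c00
  opcode bits[15:12]=0x7: lw/RR
  rd: (w>>10)&0x3=0x3 → R3
  rs: (w>>8)&0x3=0x0 → R0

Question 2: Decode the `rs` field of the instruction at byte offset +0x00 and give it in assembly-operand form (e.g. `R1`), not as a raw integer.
+0x00: c8 00 ⇒ word 0xc800 (big)
  top 4b → 0xc → shr [RR]
  [11:10] rd=2 = R2
  [9:8] rs=0 = R0

R0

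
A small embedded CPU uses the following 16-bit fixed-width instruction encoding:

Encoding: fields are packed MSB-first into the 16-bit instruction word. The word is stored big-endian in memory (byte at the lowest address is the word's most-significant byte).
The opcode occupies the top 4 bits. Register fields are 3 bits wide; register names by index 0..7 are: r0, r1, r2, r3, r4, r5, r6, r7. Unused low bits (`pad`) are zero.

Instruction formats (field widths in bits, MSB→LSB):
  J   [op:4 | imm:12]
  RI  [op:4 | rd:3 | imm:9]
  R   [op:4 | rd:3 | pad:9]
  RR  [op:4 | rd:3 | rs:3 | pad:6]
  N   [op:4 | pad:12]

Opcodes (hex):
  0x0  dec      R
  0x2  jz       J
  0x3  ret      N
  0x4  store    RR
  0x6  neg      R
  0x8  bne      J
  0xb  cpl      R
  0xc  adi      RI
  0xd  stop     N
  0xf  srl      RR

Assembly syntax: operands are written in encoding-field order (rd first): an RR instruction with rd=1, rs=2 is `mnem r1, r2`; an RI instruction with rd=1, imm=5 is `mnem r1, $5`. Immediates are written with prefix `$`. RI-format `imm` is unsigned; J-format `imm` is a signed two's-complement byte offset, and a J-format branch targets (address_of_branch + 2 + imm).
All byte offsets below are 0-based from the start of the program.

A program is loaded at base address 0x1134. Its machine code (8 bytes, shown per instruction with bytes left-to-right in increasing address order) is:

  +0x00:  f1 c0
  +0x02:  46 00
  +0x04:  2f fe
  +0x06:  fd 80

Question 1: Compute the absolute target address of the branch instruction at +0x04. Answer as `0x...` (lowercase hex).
+0x04: 2f fe ⇒ word 0x2ffe (big)
  opcode bits[15:12]=0x2: jz/J
  [11:0] imm=4094 (s12→-2) = $-2
  target = base 0x1134 + off 0x04 + 2 + imm -2 = 0x1138

0x1138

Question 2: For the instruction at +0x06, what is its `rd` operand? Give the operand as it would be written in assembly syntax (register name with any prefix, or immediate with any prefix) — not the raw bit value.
+0x06: fd 80 ⇒ word 0xfd80 (big)
  op=0xfd80>>12=0xf ⇒ srl (RR)
  rd: (w>>9)&0x7=0x6 → r6
  rs: (w>>6)&0x7=0x6 → r6

r6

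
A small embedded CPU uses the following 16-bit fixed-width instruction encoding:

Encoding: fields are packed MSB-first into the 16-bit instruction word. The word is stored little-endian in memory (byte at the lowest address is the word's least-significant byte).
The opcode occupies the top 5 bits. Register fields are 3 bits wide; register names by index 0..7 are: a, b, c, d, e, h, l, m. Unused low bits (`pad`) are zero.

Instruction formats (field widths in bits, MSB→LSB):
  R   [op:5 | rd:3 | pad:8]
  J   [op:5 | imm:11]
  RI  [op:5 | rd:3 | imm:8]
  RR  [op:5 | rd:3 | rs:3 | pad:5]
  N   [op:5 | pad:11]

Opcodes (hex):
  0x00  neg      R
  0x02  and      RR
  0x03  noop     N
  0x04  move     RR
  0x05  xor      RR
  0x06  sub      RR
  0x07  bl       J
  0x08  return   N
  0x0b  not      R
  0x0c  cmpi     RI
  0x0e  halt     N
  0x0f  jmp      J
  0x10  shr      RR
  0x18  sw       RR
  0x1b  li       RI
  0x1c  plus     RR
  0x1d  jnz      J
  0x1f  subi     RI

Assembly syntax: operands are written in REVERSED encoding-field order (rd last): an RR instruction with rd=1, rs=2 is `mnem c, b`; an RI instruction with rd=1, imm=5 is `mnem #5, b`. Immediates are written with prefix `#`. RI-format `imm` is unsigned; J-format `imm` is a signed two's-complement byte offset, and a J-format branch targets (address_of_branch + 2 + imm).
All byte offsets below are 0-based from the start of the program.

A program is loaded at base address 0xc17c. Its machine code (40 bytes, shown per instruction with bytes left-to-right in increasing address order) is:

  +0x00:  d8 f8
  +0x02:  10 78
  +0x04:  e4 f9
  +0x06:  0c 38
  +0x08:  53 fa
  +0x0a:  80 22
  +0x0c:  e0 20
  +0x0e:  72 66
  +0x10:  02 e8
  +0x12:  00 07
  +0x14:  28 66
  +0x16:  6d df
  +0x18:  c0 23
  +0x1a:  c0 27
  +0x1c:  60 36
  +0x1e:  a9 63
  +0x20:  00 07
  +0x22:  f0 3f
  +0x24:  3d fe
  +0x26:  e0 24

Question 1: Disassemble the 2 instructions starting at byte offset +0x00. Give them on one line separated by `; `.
@+00  little-endian(d8 f8) = 0xf8d8
  top 5b → 0x1f → subi [RI]
  rd: (w>>8)&0x7=0x0 → a
  imm: (w>>0)&0xff=0xd8 → #216
@+02  little-endian(10 78) = 0x7810
  top 5b → 0xf → jmp [J]
  imm: (w>>0)&0x7ff=0x10 → #16

subi #216, a; jmp #16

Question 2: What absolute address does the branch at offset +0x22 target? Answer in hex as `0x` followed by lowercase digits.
0xc190

@+22  little-endian(f0 3f) = 0x3ff0
  top 5b → 0x7 → bl [J]
  [10:0] imm=2032 (s11→-16) = #-16
  target = base 0xc17c + off 0x22 + 2 + imm -16 = 0xc190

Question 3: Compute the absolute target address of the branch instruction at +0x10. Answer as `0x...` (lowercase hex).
0xc190

[10] 02 e8 → 0xe802
  opcode bits[15:11]=0x1d: jnz/J
  imm@[10:0]=0x2 ⇒ #2
  target = base 0xc17c + off 0x10 + 2 + imm 2 = 0xc190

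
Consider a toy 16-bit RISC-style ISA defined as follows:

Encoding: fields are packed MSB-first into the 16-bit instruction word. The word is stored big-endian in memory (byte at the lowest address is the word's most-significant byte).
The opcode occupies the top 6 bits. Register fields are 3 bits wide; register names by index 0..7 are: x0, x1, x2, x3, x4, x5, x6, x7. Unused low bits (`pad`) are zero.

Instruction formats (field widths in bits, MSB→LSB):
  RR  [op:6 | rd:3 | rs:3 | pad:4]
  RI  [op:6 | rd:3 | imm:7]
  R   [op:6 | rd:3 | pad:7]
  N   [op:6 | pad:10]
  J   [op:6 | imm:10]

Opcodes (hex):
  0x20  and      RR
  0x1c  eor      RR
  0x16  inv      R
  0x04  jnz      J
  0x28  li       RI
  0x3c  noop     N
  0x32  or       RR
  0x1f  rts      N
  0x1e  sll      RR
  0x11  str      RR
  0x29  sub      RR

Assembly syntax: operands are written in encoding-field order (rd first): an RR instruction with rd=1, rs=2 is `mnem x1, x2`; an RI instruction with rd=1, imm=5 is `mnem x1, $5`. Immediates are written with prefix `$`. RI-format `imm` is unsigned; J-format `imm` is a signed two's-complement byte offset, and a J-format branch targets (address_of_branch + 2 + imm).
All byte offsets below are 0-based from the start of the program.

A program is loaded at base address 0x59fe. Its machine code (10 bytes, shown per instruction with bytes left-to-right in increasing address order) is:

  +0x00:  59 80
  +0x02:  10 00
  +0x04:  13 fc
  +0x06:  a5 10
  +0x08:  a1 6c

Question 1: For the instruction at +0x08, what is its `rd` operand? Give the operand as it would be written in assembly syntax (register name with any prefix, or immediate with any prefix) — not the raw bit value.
+0x08: a1 6c ⇒ word 0xa16c (big)
  op=0xa16c>>10=0x28 ⇒ li (RI)
  rd: (w>>7)&0x7=0x2 → x2
  imm: (w>>0)&0x7f=0x6c → $108

x2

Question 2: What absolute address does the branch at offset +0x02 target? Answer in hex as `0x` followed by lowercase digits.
off 0x02: read 10 00 as big → 0x1000
  opcode bits[15:10]=0x4: jnz/J
  imm@[9:0]=0x0 ⇒ $0
  target = base 0x59fe + off 0x02 + 2 + imm 0 = 0x5a02

0x5a02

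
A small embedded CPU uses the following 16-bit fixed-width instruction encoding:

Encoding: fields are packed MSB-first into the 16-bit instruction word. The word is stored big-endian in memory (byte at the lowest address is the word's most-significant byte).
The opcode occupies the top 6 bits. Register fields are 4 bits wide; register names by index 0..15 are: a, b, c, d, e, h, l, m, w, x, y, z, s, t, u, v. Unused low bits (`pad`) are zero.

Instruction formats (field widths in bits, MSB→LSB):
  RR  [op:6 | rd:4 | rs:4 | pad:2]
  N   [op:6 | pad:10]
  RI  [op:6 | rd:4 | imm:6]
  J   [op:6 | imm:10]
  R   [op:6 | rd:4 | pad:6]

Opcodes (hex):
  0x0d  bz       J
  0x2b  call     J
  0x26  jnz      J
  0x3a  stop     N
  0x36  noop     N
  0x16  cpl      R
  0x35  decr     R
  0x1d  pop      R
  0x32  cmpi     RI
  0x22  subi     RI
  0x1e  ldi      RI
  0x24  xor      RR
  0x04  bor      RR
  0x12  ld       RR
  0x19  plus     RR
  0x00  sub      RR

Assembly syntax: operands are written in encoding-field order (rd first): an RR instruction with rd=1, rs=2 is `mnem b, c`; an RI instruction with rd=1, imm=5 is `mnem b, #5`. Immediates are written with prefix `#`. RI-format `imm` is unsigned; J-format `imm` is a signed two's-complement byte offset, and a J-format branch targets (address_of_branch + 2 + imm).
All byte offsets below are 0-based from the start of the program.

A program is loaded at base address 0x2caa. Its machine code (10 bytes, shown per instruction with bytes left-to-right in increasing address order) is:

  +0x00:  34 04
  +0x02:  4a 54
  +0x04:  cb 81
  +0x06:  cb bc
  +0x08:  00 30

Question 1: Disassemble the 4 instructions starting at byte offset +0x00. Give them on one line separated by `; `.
[00] 34 04 → 0x3404
  top 6b → 0xd → bz [J]
  imm: (w>>0)&0x3ff=0x4 → #4
[02] 4a 54 → 0x4a54
  top 6b → 0x12 → ld [RR]
  rd: (w>>6)&0xf=0x9 → x
  rs: (w>>2)&0xf=0x5 → h
[04] cb 81 → 0xcb81
  top 6b → 0x32 → cmpi [RI]
  rd: (w>>6)&0xf=0xe → u
  imm: (w>>0)&0x3f=0x1 → #1
[06] cb bc → 0xcbbc
  top 6b → 0x32 → cmpi [RI]
  rd: (w>>6)&0xf=0xe → u
  imm: (w>>0)&0x3f=0x3c → #60

bz #4; ld x, h; cmpi u, #1; cmpi u, #60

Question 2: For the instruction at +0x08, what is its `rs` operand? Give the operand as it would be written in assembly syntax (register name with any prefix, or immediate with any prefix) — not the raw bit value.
[08] 00 30 → 0x0030
  op=0x0030>>10=0x0 ⇒ sub (RR)
  rd@[9:6]=0x0 ⇒ a
  rs@[5:2]=0xc ⇒ s

s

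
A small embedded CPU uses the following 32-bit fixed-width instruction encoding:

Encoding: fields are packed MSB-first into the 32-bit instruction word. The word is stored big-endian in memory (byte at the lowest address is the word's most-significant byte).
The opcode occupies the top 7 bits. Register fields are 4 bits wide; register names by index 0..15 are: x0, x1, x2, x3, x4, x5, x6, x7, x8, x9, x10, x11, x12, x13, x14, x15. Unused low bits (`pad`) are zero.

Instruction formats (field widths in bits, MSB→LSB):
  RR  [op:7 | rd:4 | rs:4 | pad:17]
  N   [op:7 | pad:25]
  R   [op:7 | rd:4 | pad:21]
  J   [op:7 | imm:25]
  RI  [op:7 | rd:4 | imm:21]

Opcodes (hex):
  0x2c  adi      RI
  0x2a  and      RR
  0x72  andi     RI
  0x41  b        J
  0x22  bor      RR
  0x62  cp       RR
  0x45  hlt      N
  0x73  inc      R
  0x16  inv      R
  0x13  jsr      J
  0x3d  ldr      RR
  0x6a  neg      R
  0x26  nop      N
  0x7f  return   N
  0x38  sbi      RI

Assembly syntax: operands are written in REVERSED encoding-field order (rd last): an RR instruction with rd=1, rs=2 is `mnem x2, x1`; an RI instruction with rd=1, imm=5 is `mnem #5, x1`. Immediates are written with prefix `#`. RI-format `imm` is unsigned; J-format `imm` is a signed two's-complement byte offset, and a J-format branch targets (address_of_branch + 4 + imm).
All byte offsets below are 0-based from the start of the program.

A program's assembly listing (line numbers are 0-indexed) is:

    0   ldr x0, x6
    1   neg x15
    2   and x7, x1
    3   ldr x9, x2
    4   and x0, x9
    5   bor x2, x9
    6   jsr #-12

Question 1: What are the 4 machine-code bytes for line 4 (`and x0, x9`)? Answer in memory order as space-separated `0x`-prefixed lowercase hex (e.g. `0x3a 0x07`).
0x55 0x20 0x00 0x00

L4: and op=0x2a:7|rd=9:4|rs=0:4|pad=0:17 ⇒ 0x55200000 ⇒ big 55 20 00 00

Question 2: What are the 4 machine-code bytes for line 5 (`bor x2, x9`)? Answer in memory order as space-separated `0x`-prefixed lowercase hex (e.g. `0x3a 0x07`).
L5: bor op=0x22:7|rd=9:4|rs=2:4|pad=0:17 ⇒ 0x45240000 ⇒ big 45 24 00 00

0x45 0x24 0x00 0x00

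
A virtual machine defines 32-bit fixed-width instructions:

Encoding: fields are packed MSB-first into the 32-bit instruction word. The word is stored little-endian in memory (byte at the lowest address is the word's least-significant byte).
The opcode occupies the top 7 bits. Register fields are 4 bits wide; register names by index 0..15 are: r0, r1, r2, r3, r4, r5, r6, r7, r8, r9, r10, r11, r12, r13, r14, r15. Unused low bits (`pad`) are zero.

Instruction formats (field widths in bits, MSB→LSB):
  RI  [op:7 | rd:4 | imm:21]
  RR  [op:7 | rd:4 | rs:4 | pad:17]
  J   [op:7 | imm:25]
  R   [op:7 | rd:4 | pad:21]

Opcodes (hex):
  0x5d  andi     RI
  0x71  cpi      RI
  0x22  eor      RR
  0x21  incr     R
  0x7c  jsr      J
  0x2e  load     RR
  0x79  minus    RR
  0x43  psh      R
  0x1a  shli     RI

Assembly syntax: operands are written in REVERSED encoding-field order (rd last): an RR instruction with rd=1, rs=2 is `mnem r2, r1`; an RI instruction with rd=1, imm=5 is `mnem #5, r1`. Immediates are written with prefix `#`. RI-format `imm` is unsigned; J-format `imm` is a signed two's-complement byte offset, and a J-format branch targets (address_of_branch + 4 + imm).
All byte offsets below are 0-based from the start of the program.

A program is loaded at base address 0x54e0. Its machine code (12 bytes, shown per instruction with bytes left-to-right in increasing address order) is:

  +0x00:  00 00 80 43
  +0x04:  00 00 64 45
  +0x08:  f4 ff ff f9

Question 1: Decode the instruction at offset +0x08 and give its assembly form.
off 0x08: read f4 ff ff f9 as little → 0xf9fffff4
  opcode bits[31:25]=0x7c: jsr/J
  imm@[24:0]=0x1fffff4 (s25→-12) ⇒ #-12

jsr #-12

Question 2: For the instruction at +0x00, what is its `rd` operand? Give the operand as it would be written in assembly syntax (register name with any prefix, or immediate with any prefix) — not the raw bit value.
r12

+0x00: 00 00 80 43 ⇒ word 0x43800000 (little)
  op=0x43800000>>25=0x21 ⇒ incr (R)
  rd: (w>>21)&0xf=0xc → r12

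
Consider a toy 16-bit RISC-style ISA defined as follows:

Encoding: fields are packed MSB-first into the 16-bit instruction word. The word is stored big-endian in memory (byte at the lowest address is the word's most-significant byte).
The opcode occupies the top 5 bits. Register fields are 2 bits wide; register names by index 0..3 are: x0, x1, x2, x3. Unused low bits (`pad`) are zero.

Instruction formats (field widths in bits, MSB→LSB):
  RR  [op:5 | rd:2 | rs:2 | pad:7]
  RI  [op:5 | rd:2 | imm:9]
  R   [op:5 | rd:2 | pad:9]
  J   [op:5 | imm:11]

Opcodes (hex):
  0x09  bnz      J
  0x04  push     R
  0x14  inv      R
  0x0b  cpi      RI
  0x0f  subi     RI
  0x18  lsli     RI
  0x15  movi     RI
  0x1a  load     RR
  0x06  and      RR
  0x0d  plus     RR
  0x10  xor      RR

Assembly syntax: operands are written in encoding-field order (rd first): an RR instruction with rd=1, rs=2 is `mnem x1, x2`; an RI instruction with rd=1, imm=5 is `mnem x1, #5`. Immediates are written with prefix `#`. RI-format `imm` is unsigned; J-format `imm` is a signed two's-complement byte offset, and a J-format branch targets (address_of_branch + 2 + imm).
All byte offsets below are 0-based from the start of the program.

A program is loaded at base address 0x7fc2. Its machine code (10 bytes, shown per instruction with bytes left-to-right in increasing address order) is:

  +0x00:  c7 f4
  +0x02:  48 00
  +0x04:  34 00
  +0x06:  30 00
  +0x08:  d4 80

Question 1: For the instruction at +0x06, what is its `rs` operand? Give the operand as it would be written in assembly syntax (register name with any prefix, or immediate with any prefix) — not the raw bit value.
x0

+0x06: 30 00 ⇒ word 0x3000 (big)
  op=0x3000>>11=0x6 ⇒ and (RR)
  [10:9] rd=0 = x0
  [8:7] rs=0 = x0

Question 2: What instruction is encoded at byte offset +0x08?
off 0x08: read d4 80 as big → 0xd480
  op=0xd480>>11=0x1a ⇒ load (RR)
  rd@[10:9]=0x2 ⇒ x2
  rs@[8:7]=0x1 ⇒ x1

load x2, x1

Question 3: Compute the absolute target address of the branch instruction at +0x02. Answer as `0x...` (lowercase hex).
@+02  big-endian(48 00) = 0x4800
  opcode bits[15:11]=0x9: bnz/J
  [10:0] imm=0 = #0
  target = base 0x7fc2 + off 0x02 + 2 + imm 0 = 0x7fc6

0x7fc6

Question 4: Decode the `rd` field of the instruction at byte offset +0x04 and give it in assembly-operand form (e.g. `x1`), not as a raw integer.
+0x04: 34 00 ⇒ word 0x3400 (big)
  opcode bits[15:11]=0x6: and/RR
  rd@[10:9]=0x2 ⇒ x2
  rs@[8:7]=0x0 ⇒ x0

x2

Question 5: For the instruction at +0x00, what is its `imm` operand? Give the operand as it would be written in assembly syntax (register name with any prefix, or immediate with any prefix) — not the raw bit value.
#500

@+00  big-endian(c7 f4) = 0xc7f4
  opcode bits[15:11]=0x18: lsli/RI
  rd@[10:9]=0x3 ⇒ x3
  imm@[8:0]=0x1f4 ⇒ #500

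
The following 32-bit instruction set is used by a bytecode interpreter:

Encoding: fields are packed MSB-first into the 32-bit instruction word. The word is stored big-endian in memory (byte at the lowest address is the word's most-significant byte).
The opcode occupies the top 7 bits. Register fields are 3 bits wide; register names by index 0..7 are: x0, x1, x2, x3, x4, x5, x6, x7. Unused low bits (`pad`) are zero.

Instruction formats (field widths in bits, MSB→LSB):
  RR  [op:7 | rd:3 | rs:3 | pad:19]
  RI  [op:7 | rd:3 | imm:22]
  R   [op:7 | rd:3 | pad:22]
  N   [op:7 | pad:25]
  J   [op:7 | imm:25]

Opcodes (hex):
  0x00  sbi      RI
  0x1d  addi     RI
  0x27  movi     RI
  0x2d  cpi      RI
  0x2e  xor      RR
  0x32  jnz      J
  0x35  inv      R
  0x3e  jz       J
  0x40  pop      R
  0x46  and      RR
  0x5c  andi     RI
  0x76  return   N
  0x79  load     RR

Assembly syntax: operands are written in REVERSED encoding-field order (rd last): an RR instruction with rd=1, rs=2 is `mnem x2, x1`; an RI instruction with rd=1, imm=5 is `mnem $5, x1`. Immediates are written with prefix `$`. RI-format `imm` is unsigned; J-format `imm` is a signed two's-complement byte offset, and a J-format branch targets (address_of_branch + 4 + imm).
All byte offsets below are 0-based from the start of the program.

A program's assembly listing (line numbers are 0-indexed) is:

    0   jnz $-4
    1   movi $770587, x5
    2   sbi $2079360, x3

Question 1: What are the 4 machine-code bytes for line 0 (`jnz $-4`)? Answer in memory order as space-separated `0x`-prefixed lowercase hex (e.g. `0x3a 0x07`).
0x65 0xff 0xff 0xfc

0. jnz fields op=0x32:7|imm=-4:25 → word 65fffffch → 65 ff ff fc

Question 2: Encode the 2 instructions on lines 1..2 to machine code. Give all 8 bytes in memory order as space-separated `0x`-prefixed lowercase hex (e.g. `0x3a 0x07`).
0x4f 0x4b 0xc2 0x1b 0x00 0xdf 0xba 0x80

L1: movi op=0x27:7|rd=5:3|imm=770587:22 ⇒ 0x4f4bc21b ⇒ big 4f 4b c2 1b
L2: sbi op=0x0:7|rd=3:3|imm=2079360:22 ⇒ 0x00dfba80 ⇒ big 00 df ba 80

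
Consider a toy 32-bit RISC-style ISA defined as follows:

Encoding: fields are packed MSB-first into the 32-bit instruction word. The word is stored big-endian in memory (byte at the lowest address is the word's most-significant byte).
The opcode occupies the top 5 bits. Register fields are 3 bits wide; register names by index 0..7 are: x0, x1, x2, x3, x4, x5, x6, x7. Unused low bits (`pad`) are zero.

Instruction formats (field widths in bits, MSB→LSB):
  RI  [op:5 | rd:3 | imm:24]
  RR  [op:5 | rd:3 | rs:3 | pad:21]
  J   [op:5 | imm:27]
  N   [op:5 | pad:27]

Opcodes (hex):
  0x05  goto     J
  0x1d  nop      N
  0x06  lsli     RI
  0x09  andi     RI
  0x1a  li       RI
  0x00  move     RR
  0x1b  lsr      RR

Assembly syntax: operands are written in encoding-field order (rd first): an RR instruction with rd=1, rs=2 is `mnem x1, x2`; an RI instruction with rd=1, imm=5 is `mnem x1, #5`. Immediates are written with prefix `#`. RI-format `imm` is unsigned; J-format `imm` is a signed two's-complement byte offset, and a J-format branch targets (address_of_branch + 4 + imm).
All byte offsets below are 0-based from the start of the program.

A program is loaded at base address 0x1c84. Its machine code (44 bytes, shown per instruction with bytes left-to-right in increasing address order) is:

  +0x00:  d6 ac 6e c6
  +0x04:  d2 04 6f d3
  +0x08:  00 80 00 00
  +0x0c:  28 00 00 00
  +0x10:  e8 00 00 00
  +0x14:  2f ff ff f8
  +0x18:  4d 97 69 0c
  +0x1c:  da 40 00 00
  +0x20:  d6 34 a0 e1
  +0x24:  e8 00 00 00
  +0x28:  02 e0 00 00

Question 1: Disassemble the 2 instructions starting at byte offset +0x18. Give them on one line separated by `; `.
@+18  big-endian(4d 97 69 0c) = 0x4d97690c
  opcode bits[31:27]=0x9: andi/RI
  [26:24] rd=5 = x5
  [23:0] imm=9922828 = #9922828
@+1c  big-endian(da 40 00 00) = 0xda400000
  opcode bits[31:27]=0x1b: lsr/RR
  [26:24] rd=2 = x2
  [23:21] rs=2 = x2

andi x5, #9922828; lsr x2, x2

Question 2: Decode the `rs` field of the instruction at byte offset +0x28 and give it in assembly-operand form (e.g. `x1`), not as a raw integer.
off 0x28: read 02 e0 00 00 as big → 0x02e00000
  top 5b → 0x0 → move [RR]
  rd: (w>>24)&0x7=0x2 → x2
  rs: (w>>21)&0x7=0x7 → x7

x7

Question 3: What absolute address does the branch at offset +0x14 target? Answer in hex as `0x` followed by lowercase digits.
0x1c94

+0x14: 2f ff ff f8 ⇒ word 0x2ffffff8 (big)
  top 5b → 0x5 → goto [J]
  imm@[26:0]=0x7fffff8 (s27→-8) ⇒ #-8
  target = base 0x1c84 + off 0x14 + 4 + imm -8 = 0x1c94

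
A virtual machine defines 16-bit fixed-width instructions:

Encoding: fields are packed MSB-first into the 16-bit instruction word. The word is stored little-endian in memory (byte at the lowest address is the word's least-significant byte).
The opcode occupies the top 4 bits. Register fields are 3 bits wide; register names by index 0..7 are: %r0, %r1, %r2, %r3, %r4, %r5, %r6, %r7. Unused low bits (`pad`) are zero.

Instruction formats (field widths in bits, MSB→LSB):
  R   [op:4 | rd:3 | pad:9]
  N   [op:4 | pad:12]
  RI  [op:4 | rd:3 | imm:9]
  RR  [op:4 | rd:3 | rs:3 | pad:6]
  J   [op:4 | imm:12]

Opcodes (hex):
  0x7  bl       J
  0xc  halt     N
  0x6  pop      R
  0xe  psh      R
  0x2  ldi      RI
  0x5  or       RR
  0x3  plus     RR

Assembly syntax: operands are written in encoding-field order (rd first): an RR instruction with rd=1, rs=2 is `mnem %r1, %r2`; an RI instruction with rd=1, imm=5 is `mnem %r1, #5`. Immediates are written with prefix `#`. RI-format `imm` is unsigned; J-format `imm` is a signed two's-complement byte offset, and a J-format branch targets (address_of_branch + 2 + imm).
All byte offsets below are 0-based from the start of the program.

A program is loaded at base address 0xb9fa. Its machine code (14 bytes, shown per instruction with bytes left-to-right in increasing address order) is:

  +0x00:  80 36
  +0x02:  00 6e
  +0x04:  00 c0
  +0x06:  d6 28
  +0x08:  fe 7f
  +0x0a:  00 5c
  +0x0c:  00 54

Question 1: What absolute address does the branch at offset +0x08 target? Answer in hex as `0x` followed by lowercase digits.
0xba02

@+08  little-endian(fe 7f) = 0x7ffe
  top 4b → 0x7 → bl [J]
  [11:0] imm=4094 (s12→-2) = #-2
  target = base 0xb9fa + off 0x08 + 2 + imm -2 = 0xba02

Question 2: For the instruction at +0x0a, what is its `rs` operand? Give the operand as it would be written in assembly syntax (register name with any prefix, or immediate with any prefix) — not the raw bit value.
%r0

@+0a  little-endian(00 5c) = 0x5c00
  top 4b → 0x5 → or [RR]
  rd@[11:9]=0x6 ⇒ %r6
  rs@[8:6]=0x0 ⇒ %r0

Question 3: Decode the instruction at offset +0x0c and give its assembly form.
[0c] 00 54 → 0x5400
  opcode bits[15:12]=0x5: or/RR
  rd@[11:9]=0x2 ⇒ %r2
  rs@[8:6]=0x0 ⇒ %r0

or %r2, %r0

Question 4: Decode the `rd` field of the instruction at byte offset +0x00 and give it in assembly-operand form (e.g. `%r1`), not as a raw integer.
off 0x00: read 80 36 as little → 0x3680
  op=0x3680>>12=0x3 ⇒ plus (RR)
  [11:9] rd=3 = %r3
  [8:6] rs=2 = %r2

%r3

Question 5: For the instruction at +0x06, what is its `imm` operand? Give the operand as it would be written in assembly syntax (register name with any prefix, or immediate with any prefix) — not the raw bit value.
+0x06: d6 28 ⇒ word 0x28d6 (little)
  opcode bits[15:12]=0x2: ldi/RI
  rd@[11:9]=0x4 ⇒ %r4
  imm@[8:0]=0xd6 ⇒ #214

#214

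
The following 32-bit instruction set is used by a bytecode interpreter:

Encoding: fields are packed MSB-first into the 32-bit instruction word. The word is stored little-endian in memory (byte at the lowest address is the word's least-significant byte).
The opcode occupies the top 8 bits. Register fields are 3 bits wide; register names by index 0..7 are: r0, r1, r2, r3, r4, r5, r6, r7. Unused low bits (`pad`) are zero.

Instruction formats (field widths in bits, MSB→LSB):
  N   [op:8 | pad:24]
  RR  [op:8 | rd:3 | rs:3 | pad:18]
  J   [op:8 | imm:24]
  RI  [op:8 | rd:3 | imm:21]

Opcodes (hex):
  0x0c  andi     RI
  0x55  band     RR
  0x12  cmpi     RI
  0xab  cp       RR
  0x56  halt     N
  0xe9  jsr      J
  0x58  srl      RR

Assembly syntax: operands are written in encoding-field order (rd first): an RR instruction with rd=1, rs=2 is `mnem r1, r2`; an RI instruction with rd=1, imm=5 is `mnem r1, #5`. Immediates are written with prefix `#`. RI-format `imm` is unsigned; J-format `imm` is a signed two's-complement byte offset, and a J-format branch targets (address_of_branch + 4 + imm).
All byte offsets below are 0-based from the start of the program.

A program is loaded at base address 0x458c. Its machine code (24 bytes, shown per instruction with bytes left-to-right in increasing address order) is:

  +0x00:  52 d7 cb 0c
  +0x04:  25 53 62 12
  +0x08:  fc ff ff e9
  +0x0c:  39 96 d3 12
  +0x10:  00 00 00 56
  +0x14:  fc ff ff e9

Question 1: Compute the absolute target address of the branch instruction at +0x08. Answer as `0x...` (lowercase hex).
@+08  little-endian(fc ff ff e9) = 0xe9fffffc
  op=0xe9fffffc>>24=0xe9 ⇒ jsr (J)
  imm@[23:0]=0xfffffc (s24→-4) ⇒ #-4
  target = base 0x458c + off 0x08 + 4 + imm -4 = 0x4594

0x4594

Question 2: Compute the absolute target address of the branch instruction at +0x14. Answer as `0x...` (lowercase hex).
off 0x14: read fc ff ff e9 as little → 0xe9fffffc
  opcode bits[31:24]=0xe9: jsr/J
  [23:0] imm=16777212 (s24→-4) = #-4
  target = base 0x458c + off 0x14 + 4 + imm -4 = 0x45a0

0x45a0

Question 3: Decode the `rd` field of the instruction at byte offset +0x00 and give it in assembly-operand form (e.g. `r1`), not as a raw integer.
[00] 52 d7 cb 0c → 0x0ccbd752
  op=0x0ccbd752>>24=0xc ⇒ andi (RI)
  rd@[23:21]=0x6 ⇒ r6
  imm@[20:0]=0xbd752 ⇒ #776018

r6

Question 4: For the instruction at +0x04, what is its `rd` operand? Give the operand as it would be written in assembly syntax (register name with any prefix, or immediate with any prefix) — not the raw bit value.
r3

[04] 25 53 62 12 → 0x12625325
  top 8b → 0x12 → cmpi [RI]
  rd@[23:21]=0x3 ⇒ r3
  imm@[20:0]=0x25325 ⇒ #152357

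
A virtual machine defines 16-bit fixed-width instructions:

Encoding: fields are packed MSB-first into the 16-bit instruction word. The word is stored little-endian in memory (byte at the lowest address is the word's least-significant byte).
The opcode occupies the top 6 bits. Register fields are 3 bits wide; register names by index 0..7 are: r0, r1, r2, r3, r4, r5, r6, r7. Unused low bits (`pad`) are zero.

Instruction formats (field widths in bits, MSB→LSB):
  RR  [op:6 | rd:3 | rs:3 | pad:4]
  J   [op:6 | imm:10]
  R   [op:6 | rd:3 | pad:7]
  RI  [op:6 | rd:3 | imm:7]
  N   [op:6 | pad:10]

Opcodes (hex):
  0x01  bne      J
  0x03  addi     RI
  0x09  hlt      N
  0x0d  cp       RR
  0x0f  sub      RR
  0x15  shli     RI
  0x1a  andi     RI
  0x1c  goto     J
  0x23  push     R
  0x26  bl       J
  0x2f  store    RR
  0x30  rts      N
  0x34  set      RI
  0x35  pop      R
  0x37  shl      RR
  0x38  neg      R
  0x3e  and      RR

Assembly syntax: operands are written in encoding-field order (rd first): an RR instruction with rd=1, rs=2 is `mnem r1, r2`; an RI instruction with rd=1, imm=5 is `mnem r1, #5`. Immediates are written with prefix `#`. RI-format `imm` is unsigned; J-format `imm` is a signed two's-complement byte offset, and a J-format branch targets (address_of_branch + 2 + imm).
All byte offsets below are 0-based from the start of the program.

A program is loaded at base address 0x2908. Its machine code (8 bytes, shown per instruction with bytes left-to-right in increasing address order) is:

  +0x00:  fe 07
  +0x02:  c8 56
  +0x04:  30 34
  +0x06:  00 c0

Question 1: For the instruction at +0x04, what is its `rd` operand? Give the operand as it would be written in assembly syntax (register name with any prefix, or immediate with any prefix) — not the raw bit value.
+0x04: 30 34 ⇒ word 0x3430 (little)
  op=0x3430>>10=0xd ⇒ cp (RR)
  rd: (w>>7)&0x7=0x0 → r0
  rs: (w>>4)&0x7=0x3 → r3

r0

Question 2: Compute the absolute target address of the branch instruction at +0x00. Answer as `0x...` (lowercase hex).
0x2908

[00] fe 07 → 0x07fe
  top 6b → 0x1 → bne [J]
  imm@[9:0]=0x3fe (s10→-2) ⇒ #-2
  target = base 0x2908 + off 0x00 + 2 + imm -2 = 0x2908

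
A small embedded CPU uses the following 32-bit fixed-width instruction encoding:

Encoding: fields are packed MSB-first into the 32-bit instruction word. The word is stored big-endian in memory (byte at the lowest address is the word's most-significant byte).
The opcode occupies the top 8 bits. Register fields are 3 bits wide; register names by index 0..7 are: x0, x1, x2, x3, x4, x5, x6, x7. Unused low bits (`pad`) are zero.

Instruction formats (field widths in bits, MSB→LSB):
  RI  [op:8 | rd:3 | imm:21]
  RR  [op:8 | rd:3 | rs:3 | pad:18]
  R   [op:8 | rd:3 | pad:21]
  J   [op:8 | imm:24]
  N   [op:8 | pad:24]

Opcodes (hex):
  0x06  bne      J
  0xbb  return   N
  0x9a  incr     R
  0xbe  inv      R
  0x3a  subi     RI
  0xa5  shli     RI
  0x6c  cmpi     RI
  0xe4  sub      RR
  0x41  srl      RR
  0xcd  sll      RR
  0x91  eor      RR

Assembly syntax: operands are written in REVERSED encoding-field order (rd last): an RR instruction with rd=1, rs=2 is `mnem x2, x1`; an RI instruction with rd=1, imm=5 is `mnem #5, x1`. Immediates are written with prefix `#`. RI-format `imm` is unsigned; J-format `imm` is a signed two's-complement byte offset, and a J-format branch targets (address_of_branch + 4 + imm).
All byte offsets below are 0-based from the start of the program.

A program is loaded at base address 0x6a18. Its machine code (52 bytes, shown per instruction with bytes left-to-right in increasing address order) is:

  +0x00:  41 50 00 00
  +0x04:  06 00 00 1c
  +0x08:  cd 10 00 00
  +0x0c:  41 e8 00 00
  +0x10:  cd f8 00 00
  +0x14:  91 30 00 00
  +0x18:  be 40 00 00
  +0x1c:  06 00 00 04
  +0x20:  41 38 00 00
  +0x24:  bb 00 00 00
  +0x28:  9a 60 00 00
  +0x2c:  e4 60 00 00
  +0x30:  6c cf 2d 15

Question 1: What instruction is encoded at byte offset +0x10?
sll x6, x7

@+10  big-endian(cd f8 00 00) = 0xcdf80000
  opcode bits[31:24]=0xcd: sll/RR
  rd@[23:21]=0x7 ⇒ x7
  rs@[20:18]=0x6 ⇒ x6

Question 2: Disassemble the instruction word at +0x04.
[04] 06 00 00 1c → 0x0600001c
  top 8b → 0x6 → bne [J]
  imm@[23:0]=0x1c ⇒ #28

bne #28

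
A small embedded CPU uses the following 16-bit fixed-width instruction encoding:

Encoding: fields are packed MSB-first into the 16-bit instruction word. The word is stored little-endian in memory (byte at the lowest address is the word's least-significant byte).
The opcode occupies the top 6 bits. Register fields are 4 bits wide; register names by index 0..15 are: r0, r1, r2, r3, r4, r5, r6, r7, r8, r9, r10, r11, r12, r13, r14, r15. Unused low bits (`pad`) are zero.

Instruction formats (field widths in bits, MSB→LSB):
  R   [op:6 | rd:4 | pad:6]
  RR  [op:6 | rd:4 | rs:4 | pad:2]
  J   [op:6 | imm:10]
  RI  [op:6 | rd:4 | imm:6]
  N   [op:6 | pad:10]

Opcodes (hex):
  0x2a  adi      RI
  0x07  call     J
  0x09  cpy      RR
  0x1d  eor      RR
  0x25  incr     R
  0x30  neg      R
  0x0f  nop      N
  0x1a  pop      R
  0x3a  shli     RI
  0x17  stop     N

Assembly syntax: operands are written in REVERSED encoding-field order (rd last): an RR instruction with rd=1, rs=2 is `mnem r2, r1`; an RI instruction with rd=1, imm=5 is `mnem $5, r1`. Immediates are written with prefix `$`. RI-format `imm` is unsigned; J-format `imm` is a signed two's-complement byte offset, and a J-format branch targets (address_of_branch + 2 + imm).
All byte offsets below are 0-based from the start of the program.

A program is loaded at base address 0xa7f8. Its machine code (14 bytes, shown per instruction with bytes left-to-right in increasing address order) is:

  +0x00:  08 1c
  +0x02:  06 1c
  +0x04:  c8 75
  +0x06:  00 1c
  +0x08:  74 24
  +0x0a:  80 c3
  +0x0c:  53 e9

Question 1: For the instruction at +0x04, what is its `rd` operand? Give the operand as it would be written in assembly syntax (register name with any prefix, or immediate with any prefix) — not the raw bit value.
r7

@+04  little-endian(c8 75) = 0x75c8
  opcode bits[15:10]=0x1d: eor/RR
  rd: (w>>6)&0xf=0x7 → r7
  rs: (w>>2)&0xf=0x2 → r2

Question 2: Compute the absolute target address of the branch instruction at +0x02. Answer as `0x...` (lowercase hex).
0xa802

@+02  little-endian(06 1c) = 0x1c06
  op=0x1c06>>10=0x7 ⇒ call (J)
  imm@[9:0]=0x6 ⇒ $6
  target = base 0xa7f8 + off 0x02 + 2 + imm 6 = 0xa802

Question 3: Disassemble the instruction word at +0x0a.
neg r14

off 0x0a: read 80 c3 as little → 0xc380
  opcode bits[15:10]=0x30: neg/R
  rd: (w>>6)&0xf=0xe → r14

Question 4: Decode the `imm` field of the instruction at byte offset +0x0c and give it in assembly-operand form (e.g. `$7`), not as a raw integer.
$19

+0x0c: 53 e9 ⇒ word 0xe953 (little)
  top 6b → 0x3a → shli [RI]
  rd@[9:6]=0x5 ⇒ r5
  imm@[5:0]=0x13 ⇒ $19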